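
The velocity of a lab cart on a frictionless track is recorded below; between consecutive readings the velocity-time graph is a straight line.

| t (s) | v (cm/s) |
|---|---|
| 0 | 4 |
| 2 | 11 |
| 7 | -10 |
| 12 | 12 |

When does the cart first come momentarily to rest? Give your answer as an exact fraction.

v changes sign on 2–7 s (from 11 to -10); the graph is linear there, so v = 0 at t = 2 + (-11)·(7 − 2)/(-10 − 11) = 97/21 s.

t = 97/21 s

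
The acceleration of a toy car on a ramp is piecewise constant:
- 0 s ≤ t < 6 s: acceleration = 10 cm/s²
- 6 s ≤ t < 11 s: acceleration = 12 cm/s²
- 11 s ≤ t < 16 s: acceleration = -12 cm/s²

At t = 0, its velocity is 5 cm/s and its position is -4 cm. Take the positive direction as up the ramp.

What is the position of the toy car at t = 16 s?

1156 cm

On each constant-a segment, Δv = aΔt and Δx = v₀Δt + ½aΔt²; chain segment to segment.
0–6 s: v starts 5 cm/s; Δx = 5·6 + ½·10·6² = 210 cm; v ends 65 cm/s.
6–11 s: v starts 65 cm/s; Δx = 65·5 + ½·12·5² = 475 cm; v ends 125 cm/s.
11–16 s: v starts 125 cm/s; Δx = 125·5 + ½·-12·5² = 475 cm; v ends 65 cm/s.
x(16) = -4 + Σ Δx = 1156 cm.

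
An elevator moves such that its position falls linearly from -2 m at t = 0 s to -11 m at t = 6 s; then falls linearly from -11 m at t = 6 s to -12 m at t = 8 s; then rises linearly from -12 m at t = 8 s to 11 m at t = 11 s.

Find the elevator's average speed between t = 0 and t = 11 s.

Average speed = (total path length)/(elapsed time); on a piecewise-linear x-t graph the path length is Σ|Δx|.
0–6 s: |Δx| = |-11 − -2| = 9 m
6–8 s: |Δx| = |-12 − -11| = 1 m
8–11 s: |Δx| = |11 − -12| = 23 m
Total path = 33 m; average speed = 33/11 = 3 m/s.

3 m/s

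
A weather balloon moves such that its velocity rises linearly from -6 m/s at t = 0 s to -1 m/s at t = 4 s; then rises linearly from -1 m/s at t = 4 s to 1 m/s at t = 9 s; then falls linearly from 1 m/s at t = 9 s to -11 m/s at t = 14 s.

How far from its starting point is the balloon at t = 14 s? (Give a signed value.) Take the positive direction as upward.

-39 m

Displacement is the signed area under the v-t curve.
0–4 s: ½(-6 + -1)(4) = -14 m
4–9 s: ½(-1 + 1)(5) = 0 m
9–14 s: ½(1 + -11)(5) = -25 m
Net displacement = -39 m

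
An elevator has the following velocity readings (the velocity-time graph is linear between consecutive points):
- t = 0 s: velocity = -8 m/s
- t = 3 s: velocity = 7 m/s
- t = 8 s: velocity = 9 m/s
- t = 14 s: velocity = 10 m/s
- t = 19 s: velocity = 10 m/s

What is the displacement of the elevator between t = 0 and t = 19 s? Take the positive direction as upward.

Net displacement equals the area under the velocity-time graph (areas below the axis count negative).
0–3 s: ½(-8 + 7)(3) = -1.5 m
3–8 s: ½(7 + 9)(5) = 40 m
8–14 s: ½(9 + 10)(6) = 57 m
14–19 s: 10 × 5 = 50 m
Net displacement = 145.5 m

145.5 m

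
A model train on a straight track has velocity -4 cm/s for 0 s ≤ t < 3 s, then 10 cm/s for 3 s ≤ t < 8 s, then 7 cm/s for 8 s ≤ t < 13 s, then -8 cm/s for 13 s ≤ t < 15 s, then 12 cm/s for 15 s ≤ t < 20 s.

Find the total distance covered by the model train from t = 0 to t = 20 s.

Distance (not displacement) is the total path length: add the absolute areas under v-t.
0–3 s: |-4| × 3 = 12 cm
3–8 s: |10| × 5 = 50 cm
8–13 s: |7| × 5 = 35 cm
13–15 s: |-8| × 2 = 16 cm
15–20 s: |12| × 5 = 60 cm
Total distance = 173 cm

173 cm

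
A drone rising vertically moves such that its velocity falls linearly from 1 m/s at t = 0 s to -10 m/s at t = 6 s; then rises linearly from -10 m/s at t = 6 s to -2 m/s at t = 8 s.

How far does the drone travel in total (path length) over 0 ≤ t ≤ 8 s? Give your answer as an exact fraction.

435/11 m

Distance (not displacement) is the total path length: add the absolute areas under v-t.
0–6 s: v = 0 at t = 6/11 s; triangle areas 3/11 + 300/11 = 303/11 m
6–8 s: |½(-10 + -2)(2)| = 12 m
Total distance = 435/11 m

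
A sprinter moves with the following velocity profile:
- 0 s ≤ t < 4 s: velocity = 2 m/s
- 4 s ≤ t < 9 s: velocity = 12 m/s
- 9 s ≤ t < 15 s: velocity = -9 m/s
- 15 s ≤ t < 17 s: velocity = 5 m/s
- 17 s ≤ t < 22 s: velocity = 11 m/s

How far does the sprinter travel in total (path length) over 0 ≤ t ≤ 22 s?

187 m

Distance (not displacement) is the total path length: add the absolute areas under v-t.
0–4 s: |2| × 4 = 8 m
4–9 s: |12| × 5 = 60 m
9–15 s: |-9| × 6 = 54 m
15–17 s: |5| × 2 = 10 m
17–22 s: |11| × 5 = 55 m
Total distance = 187 m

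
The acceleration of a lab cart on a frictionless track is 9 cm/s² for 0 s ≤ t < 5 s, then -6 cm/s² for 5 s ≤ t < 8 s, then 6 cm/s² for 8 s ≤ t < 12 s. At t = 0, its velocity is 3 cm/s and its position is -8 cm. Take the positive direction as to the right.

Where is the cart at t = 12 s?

On each constant-a segment, Δv = aΔt and Δx = v₀Δt + ½aΔt²; chain segment to segment.
0–5 s: v starts 3 cm/s; Δx = 3·5 + ½·9·5² = 127.5 cm; v ends 48 cm/s.
5–8 s: v starts 48 cm/s; Δx = 48·3 + ½·-6·3² = 117 cm; v ends 30 cm/s.
8–12 s: v starts 30 cm/s; Δx = 30·4 + ½·6·4² = 168 cm; v ends 54 cm/s.
x(12) = -8 + Σ Δx = 404.5 cm.

404.5 cm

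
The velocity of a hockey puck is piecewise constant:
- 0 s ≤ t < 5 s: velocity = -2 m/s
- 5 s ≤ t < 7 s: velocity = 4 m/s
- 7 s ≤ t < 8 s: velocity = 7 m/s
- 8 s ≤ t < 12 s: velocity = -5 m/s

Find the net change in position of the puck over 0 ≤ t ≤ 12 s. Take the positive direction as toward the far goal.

-15 m

Net displacement equals the area under the velocity-time graph (areas below the axis count negative).
0–5 s: -2 × 5 = -10 m
5–7 s: 4 × 2 = 8 m
7–8 s: 7 × 1 = 7 m
8–12 s: -5 × 4 = -20 m
Net displacement = -15 m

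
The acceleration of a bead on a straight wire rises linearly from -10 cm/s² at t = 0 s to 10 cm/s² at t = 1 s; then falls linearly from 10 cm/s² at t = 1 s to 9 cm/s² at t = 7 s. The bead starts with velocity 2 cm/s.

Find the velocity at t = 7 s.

Δv equals the area under the a-t graph; then v = v₀ + Δv.
0–1 s: ½(-10 + 10)(1) = 0 cm/s
1–7 s: ½(10 + 9)(6) = 57 cm/s
Δv = 57 cm/s, so v(7) = 2 + (57) = 59 cm/s.

59 cm/s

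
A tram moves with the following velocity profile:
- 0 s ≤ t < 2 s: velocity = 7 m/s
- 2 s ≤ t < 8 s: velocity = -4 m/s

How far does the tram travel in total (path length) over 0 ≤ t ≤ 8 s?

38 m

Distance (not displacement) is the total path length: add the absolute areas under v-t.
0–2 s: |7| × 2 = 14 m
2–8 s: |-4| × 6 = 24 m
Total distance = 38 m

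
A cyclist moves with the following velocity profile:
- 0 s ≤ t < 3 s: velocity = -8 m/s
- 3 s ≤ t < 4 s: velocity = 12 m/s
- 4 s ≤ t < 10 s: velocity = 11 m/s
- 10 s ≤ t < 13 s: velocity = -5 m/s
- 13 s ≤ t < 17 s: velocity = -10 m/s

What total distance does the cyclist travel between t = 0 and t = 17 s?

Distance (not displacement) is the total path length: add the absolute areas under v-t.
0–3 s: |-8| × 3 = 24 m
3–4 s: |12| × 1 = 12 m
4–10 s: |11| × 6 = 66 m
10–13 s: |-5| × 3 = 15 m
13–17 s: |-10| × 4 = 40 m
Total distance = 157 m

157 m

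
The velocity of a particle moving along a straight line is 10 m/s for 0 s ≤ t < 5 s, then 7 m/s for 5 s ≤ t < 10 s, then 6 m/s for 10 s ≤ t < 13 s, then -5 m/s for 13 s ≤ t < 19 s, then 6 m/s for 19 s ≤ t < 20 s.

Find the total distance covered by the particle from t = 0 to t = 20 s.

Total distance travelled is ∫|v| dt — sum the magnitudes of each area piece.
0–5 s: |10| × 5 = 50 m
5–10 s: |7| × 5 = 35 m
10–13 s: |6| × 3 = 18 m
13–19 s: |-5| × 6 = 30 m
19–20 s: |6| × 1 = 6 m
Total distance = 139 m

139 m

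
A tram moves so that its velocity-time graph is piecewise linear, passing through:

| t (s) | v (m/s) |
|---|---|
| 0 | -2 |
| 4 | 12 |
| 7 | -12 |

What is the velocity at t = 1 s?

1.5 m/s

On 0–4 s the graph is linear from -2 to 12 m/s: v(1) = -2 + (12 − -2)·(1 − 0)/(4 − 0) = 1.5 m/s.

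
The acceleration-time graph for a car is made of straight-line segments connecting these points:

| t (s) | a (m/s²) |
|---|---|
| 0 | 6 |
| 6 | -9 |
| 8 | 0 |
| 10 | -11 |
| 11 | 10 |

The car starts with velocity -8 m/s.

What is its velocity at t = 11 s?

Δv equals the area under the a-t graph; then v = v₀ + Δv.
0–6 s: ½(6 + -9)(6) = -9 m/s
6–8 s: ½(-9 + 0)(2) = -9 m/s
8–10 s: ½(0 + -11)(2) = -11 m/s
10–11 s: ½(-11 + 10)(1) = -0.5 m/s
Δv = -29.5 m/s, so v(11) = -8 + (-29.5) = -37.5 m/s.

-37.5 m/s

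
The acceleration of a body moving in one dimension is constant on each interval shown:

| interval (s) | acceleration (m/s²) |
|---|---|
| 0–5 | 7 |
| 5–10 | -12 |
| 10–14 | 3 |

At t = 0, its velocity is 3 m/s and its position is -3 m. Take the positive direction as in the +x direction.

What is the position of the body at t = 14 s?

On each constant-a segment, Δv = aΔt and Δx = v₀Δt + ½aΔt²; chain segment to segment.
0–5 s: v starts 3 m/s; Δx = 3·5 + ½·7·5² = 102.5 m; v ends 38 m/s.
5–10 s: v starts 38 m/s; Δx = 38·5 + ½·-12·5² = 40 m; v ends -22 m/s.
10–14 s: v starts -22 m/s; Δx = -22·4 + ½·3·4² = -64 m; v ends -10 m/s.
x(14) = -3 + Σ Δx = 75.5 m.

75.5 m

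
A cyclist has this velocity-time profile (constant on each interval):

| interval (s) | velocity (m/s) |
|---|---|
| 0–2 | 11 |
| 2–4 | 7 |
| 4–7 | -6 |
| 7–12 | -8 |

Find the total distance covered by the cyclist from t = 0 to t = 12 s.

Distance (not displacement) is the total path length: add the absolute areas under v-t.
0–2 s: |11| × 2 = 22 m
2–4 s: |7| × 2 = 14 m
4–7 s: |-6| × 3 = 18 m
7–12 s: |-8| × 5 = 40 m
Total distance = 94 m

94 m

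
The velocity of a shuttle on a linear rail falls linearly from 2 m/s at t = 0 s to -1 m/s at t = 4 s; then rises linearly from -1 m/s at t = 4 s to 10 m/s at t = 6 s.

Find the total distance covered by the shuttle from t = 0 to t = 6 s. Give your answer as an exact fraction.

Total distance travelled is ∫|v| dt — sum the magnitudes of each area piece.
0–4 s: v = 0 at t = 8/3 s; triangle areas 8/3 + 2/3 = 10/3 m
4–6 s: v = 0 at t = 46/11 s; triangle areas 1/11 + 100/11 = 101/11 m
Total distance = 413/33 m

413/33 m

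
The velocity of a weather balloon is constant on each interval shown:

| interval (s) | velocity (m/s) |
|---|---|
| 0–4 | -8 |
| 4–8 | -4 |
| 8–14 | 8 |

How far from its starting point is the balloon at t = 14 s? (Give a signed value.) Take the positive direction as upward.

Displacement is the signed area under the v-t curve.
0–4 s: -8 × 4 = -32 m
4–8 s: -4 × 4 = -16 m
8–14 s: 8 × 6 = 48 m
Net displacement = 0 m

0 m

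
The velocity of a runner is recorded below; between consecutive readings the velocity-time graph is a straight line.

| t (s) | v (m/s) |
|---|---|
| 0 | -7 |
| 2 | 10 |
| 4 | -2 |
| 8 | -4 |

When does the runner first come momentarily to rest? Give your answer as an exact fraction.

v changes sign on 0–2 s (from -7 to 10); the graph is linear there, so v = 0 at t = 0 + (7)·(2 − 0)/(10 − -7) = 14/17 s.

t = 14/17 s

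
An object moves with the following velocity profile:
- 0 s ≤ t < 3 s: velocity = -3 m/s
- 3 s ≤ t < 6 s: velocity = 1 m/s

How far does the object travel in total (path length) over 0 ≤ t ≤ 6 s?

Total distance travelled is ∫|v| dt — sum the magnitudes of each area piece.
0–3 s: |-3| × 3 = 9 m
3–6 s: |1| × 3 = 3 m
Total distance = 12 m

12 m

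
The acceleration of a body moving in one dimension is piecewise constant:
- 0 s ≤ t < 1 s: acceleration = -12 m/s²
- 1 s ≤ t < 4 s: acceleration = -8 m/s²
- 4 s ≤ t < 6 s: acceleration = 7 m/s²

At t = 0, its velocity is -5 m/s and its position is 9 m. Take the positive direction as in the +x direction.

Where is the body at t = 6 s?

On each constant-a segment, Δv = aΔt and Δx = v₀Δt + ½aΔt²; chain segment to segment.
0–1 s: v starts -5 m/s; Δx = -5·1 + ½·-12·1² = -11 m; v ends -17 m/s.
1–4 s: v starts -17 m/s; Δx = -17·3 + ½·-8·3² = -87 m; v ends -41 m/s.
4–6 s: v starts -41 m/s; Δx = -41·2 + ½·7·2² = -68 m; v ends -27 m/s.
x(6) = 9 + Σ Δx = -157 m.

-157 m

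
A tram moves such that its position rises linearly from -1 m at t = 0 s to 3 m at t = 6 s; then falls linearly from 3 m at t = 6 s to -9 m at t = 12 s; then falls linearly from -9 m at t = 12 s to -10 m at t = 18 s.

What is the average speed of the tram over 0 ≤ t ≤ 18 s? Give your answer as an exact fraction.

Average speed = (total path length)/(elapsed time); on a piecewise-linear x-t graph the path length is Σ|Δx|.
0–6 s: |Δx| = |3 − -1| = 4 m
6–12 s: |Δx| = |-9 − 3| = 12 m
12–18 s: |Δx| = |-10 − -9| = 1 m
Total path = 17 m; average speed = 17/18 = 17/18 m/s.

17/18 m/s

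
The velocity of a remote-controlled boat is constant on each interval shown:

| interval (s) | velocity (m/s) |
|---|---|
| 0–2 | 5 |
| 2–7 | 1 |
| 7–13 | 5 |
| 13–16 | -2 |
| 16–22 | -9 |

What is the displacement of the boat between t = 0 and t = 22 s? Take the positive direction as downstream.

Net displacement equals the area under the velocity-time graph (areas below the axis count negative).
0–2 s: 5 × 2 = 10 m
2–7 s: 1 × 5 = 5 m
7–13 s: 5 × 6 = 30 m
13–16 s: -2 × 3 = -6 m
16–22 s: -9 × 6 = -54 m
Net displacement = -15 m

-15 m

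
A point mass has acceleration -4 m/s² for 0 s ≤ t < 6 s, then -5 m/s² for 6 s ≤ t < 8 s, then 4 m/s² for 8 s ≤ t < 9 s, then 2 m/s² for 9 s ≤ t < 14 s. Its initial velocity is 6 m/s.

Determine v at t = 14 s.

-14 m/s

Δv equals the area under the a-t graph; then v = v₀ + Δv.
0–6 s: -4 × 6 = -24 m/s
6–8 s: -5 × 2 = -10 m/s
8–9 s: 4 × 1 = 4 m/s
9–14 s: 2 × 5 = 10 m/s
Δv = -20 m/s, so v(14) = 6 + (-20) = -14 m/s.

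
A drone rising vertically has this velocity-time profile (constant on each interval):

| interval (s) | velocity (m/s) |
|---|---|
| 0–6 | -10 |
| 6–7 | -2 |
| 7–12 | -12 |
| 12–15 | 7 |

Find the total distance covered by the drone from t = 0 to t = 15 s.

143 m

Distance (not displacement) is the total path length: add the absolute areas under v-t.
0–6 s: |-10| × 6 = 60 m
6–7 s: |-2| × 1 = 2 m
7–12 s: |-12| × 5 = 60 m
12–15 s: |7| × 3 = 21 m
Total distance = 143 m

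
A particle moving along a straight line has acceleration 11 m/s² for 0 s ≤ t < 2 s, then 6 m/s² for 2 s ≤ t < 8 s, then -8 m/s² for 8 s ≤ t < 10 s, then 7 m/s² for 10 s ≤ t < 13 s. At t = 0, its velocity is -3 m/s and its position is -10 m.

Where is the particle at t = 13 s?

470.5 m

On each constant-a segment, Δv = aΔt and Δx = v₀Δt + ½aΔt²; chain segment to segment.
0–2 s: v starts -3 m/s; Δx = -3·2 + ½·11·2² = 16 m; v ends 19 m/s.
2–8 s: v starts 19 m/s; Δx = 19·6 + ½·6·6² = 222 m; v ends 55 m/s.
8–10 s: v starts 55 m/s; Δx = 55·2 + ½·-8·2² = 94 m; v ends 39 m/s.
10–13 s: v starts 39 m/s; Δx = 39·3 + ½·7·3² = 148.5 m; v ends 60 m/s.
x(13) = -10 + Σ Δx = 470.5 m.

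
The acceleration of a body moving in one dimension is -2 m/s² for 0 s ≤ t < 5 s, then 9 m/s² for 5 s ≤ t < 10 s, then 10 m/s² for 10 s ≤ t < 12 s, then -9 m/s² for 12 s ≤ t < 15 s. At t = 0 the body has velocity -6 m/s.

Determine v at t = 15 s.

Δv equals the area under the a-t graph; then v = v₀ + Δv.
0–5 s: -2 × 5 = -10 m/s
5–10 s: 9 × 5 = 45 m/s
10–12 s: 10 × 2 = 20 m/s
12–15 s: -9 × 3 = -27 m/s
Δv = 28 m/s, so v(15) = -6 + (28) = 22 m/s.

22 m/s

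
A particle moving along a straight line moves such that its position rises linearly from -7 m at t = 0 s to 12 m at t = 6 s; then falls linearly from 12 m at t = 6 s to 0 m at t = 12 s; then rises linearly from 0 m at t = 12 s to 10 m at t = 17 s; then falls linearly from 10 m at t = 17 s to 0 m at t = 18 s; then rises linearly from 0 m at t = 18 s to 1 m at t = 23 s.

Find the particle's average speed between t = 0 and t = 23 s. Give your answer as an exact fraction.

Average speed = (total path length)/(elapsed time); on a piecewise-linear x-t graph the path length is Σ|Δx|.
0–6 s: |Δx| = |12 − -7| = 19 m
6–12 s: |Δx| = |0 − 12| = 12 m
12–17 s: |Δx| = |10 − 0| = 10 m
17–18 s: |Δx| = |0 − 10| = 10 m
18–23 s: |Δx| = |1 − 0| = 1 m
Total path = 52 m; average speed = 52/23 = 52/23 m/s.

52/23 m/s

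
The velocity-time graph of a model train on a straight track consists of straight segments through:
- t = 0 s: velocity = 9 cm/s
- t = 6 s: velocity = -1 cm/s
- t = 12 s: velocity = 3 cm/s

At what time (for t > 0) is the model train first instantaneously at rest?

v changes sign on 0–6 s (from 9 to -1); the graph is linear there, so v = 0 at t = 0 + (-9)·(6 − 0)/(-1 − 9) = 5.4 s.

t = 5.4 s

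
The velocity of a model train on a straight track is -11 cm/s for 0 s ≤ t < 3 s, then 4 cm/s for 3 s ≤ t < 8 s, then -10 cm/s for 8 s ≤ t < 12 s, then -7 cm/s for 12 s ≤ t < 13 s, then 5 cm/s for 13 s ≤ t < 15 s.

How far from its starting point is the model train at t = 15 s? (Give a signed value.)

-50 cm

Net displacement equals the area under the velocity-time graph (areas below the axis count negative).
0–3 s: -11 × 3 = -33 cm
3–8 s: 4 × 5 = 20 cm
8–12 s: -10 × 4 = -40 cm
12–13 s: -7 × 1 = -7 cm
13–15 s: 5 × 2 = 10 cm
Net displacement = -50 cm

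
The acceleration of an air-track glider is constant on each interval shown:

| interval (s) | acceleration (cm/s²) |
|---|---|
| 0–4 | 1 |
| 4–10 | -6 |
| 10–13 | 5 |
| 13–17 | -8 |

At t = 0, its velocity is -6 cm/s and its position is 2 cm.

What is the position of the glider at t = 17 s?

On each constant-a segment, Δv = aΔt and Δx = v₀Δt + ½aΔt²; chain segment to segment.
0–4 s: v starts -6 cm/s; Δx = -6·4 + ½·1·4² = -16 cm; v ends -2 cm/s.
4–10 s: v starts -2 cm/s; Δx = -2·6 + ½·-6·6² = -120 cm; v ends -38 cm/s.
10–13 s: v starts -38 cm/s; Δx = -38·3 + ½·5·3² = -91.5 cm; v ends -23 cm/s.
13–17 s: v starts -23 cm/s; Δx = -23·4 + ½·-8·4² = -156 cm; v ends -55 cm/s.
x(17) = 2 + Σ Δx = -381.5 cm.

-381.5 cm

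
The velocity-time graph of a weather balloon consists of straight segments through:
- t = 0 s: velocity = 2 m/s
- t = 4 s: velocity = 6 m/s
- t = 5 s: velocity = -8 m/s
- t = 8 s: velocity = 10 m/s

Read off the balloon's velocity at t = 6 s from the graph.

-2 m/s

On 5–8 s the graph is linear from -8 to 10 m/s: v(6) = -8 + (10 − -8)·(6 − 5)/(8 − 5) = -2 m/s.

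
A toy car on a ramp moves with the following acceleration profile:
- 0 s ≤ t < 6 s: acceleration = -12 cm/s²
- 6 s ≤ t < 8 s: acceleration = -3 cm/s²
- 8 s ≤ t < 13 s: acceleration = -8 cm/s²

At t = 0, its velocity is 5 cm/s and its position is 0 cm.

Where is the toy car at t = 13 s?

-791 cm

On each constant-a segment, Δv = aΔt and Δx = v₀Δt + ½aΔt²; chain segment to segment.
0–6 s: v starts 5 cm/s; Δx = 5·6 + ½·-12·6² = -186 cm; v ends -67 cm/s.
6–8 s: v starts -67 cm/s; Δx = -67·2 + ½·-3·2² = -140 cm; v ends -73 cm/s.
8–13 s: v starts -73 cm/s; Δx = -73·5 + ½·-8·5² = -465 cm; v ends -113 cm/s.
x(13) = 0 + Σ Δx = -791 cm.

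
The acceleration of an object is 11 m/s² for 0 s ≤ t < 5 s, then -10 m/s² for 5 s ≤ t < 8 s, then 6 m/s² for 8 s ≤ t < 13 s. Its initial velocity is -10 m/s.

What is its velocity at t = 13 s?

45 m/s

Δv equals the area under the a-t graph; then v = v₀ + Δv.
0–5 s: 11 × 5 = 55 m/s
5–8 s: -10 × 3 = -30 m/s
8–13 s: 6 × 5 = 30 m/s
Δv = 55 m/s, so v(13) = -10 + (55) = 45 m/s.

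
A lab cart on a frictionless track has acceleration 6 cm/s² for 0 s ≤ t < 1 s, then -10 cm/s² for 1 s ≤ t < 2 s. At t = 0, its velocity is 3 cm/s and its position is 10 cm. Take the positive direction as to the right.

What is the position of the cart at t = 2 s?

On each constant-a segment, Δv = aΔt and Δx = v₀Δt + ½aΔt²; chain segment to segment.
0–1 s: v starts 3 cm/s; Δx = 3·1 + ½·6·1² = 6 cm; v ends 9 cm/s.
1–2 s: v starts 9 cm/s; Δx = 9·1 + ½·-10·1² = 4 cm; v ends -1 cm/s.
x(2) = 10 + Σ Δx = 20 cm.

20 cm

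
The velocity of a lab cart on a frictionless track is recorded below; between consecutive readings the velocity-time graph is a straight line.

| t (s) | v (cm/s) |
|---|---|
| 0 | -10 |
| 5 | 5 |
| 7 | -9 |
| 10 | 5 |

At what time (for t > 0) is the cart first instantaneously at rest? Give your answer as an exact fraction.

t = 10/3 s

v changes sign on 0–5 s (from -10 to 5); the graph is linear there, so v = 0 at t = 0 + (10)·(5 − 0)/(5 − -10) = 10/3 s.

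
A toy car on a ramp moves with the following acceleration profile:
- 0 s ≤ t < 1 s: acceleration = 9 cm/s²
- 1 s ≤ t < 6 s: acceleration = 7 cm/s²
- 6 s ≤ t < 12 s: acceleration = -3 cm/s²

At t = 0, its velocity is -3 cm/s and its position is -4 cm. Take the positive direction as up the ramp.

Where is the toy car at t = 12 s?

307 cm

On each constant-a segment, Δv = aΔt and Δx = v₀Δt + ½aΔt²; chain segment to segment.
0–1 s: v starts -3 cm/s; Δx = -3·1 + ½·9·1² = 1.5 cm; v ends 6 cm/s.
1–6 s: v starts 6 cm/s; Δx = 6·5 + ½·7·5² = 117.5 cm; v ends 41 cm/s.
6–12 s: v starts 41 cm/s; Δx = 41·6 + ½·-3·6² = 192 cm; v ends 23 cm/s.
x(12) = -4 + Σ Δx = 307 cm.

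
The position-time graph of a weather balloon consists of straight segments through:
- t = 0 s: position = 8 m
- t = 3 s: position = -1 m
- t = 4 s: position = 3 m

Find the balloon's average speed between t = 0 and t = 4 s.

3.25 m/s

Average speed = (total path length)/(elapsed time); on a piecewise-linear x-t graph the path length is Σ|Δx|.
0–3 s: |Δx| = |-1 − 8| = 9 m
3–4 s: |Δx| = |3 − -1| = 4 m
Total path = 13 m; average speed = 13/4 = 3.25 m/s.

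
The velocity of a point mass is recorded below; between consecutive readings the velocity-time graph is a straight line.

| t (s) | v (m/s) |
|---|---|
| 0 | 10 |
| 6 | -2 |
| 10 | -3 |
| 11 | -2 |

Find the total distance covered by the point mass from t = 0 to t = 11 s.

38.5 m

Total distance travelled is ∫|v| dt — sum the magnitudes of each area piece.
0–6 s: v = 0 at t = 5 s; triangle areas 25 + 1 = 26 m
6–10 s: |½(-2 + -3)(4)| = 10 m
10–11 s: |½(-3 + -2)(1)| = 2.5 m
Total distance = 38.5 m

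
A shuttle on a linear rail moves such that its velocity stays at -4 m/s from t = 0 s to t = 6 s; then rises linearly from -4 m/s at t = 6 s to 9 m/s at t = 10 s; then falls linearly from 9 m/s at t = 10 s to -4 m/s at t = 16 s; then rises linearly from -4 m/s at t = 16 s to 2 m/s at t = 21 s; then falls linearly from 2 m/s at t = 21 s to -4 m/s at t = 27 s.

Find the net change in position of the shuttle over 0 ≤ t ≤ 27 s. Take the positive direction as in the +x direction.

-10 m

Displacement is the signed area under the v-t curve.
0–6 s: -4 × 6 = -24 m
6–10 s: ½(-4 + 9)(4) = 10 m
10–16 s: ½(9 + -4)(6) = 15 m
16–21 s: ½(-4 + 2)(5) = -5 m
21–27 s: ½(2 + -4)(6) = -6 m
Net displacement = -10 m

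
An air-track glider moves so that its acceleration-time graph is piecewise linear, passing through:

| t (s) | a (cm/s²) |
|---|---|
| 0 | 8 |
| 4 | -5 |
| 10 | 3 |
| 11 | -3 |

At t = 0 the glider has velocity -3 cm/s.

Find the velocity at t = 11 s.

-3 cm/s

Δv equals the area under the a-t graph; then v = v₀ + Δv.
0–4 s: ½(8 + -5)(4) = 6 cm/s
4–10 s: ½(-5 + 3)(6) = -6 cm/s
10–11 s: ½(3 + -3)(1) = 0 cm/s
Δv = 0 cm/s, so v(11) = -3 + (0) = -3 cm/s.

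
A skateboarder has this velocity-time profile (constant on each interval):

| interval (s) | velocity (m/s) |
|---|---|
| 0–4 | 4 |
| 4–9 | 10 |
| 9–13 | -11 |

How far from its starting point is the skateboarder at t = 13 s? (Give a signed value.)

Displacement is the signed area under the v-t curve.
0–4 s: 4 × 4 = 16 m
4–9 s: 10 × 5 = 50 m
9–13 s: -11 × 4 = -44 m
Net displacement = 22 m

22 m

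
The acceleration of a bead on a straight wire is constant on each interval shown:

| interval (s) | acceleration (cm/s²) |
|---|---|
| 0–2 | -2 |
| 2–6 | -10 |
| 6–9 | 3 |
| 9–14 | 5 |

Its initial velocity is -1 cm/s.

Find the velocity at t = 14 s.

-11 cm/s

Δv equals the area under the a-t graph; then v = v₀ + Δv.
0–2 s: -2 × 2 = -4 cm/s
2–6 s: -10 × 4 = -40 cm/s
6–9 s: 3 × 3 = 9 cm/s
9–14 s: 5 × 5 = 25 cm/s
Δv = -10 cm/s, so v(14) = -1 + (-10) = -11 cm/s.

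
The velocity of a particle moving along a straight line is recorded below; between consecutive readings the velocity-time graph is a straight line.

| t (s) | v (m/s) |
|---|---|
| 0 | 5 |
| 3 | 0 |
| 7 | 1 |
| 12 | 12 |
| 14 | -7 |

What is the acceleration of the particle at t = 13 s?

Acceleration is the slope of the v-t graph on 12–14 s: (-7 − 12)/(14 − 12) = -9.5 m/s².

-9.5 m/s²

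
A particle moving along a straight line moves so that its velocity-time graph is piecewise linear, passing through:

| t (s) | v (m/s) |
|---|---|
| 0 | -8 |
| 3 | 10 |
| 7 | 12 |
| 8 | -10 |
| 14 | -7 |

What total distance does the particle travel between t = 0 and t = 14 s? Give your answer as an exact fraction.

3769/33 m

Distance (not displacement) is the total path length: add the absolute areas under v-t.
0–3 s: v = 0 at t = 4/3 s; triangle areas 16/3 + 25/3 = 41/3 m
3–7 s: |½(10 + 12)(4)| = 44 m
7–8 s: v = 0 at t = 83/11 s; triangle areas 36/11 + 25/11 = 61/11 m
8–14 s: |½(-10 + -7)(6)| = 51 m
Total distance = 3769/33 m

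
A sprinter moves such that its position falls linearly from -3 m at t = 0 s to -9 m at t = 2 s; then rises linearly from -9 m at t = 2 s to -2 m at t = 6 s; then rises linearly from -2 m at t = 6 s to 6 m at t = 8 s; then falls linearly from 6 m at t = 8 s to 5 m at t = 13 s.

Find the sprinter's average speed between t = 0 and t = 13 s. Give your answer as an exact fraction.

22/13 m/s

Average speed = (total path length)/(elapsed time); on a piecewise-linear x-t graph the path length is Σ|Δx|.
0–2 s: |Δx| = |-9 − -3| = 6 m
2–6 s: |Δx| = |-2 − -9| = 7 m
6–8 s: |Δx| = |6 − -2| = 8 m
8–13 s: |Δx| = |5 − 6| = 1 m
Total path = 22 m; average speed = 22/13 = 22/13 m/s.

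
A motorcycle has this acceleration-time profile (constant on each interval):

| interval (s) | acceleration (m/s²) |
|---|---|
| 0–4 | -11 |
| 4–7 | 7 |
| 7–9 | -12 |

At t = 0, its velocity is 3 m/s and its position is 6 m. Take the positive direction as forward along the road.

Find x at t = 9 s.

-225.5 m

On each constant-a segment, Δv = aΔt and Δx = v₀Δt + ½aΔt²; chain segment to segment.
0–4 s: v starts 3 m/s; Δx = 3·4 + ½·-11·4² = -76 m; v ends -41 m/s.
4–7 s: v starts -41 m/s; Δx = -41·3 + ½·7·3² = -91.5 m; v ends -20 m/s.
7–9 s: v starts -20 m/s; Δx = -20·2 + ½·-12·2² = -64 m; v ends -44 m/s.
x(9) = 6 + Σ Δx = -225.5 m.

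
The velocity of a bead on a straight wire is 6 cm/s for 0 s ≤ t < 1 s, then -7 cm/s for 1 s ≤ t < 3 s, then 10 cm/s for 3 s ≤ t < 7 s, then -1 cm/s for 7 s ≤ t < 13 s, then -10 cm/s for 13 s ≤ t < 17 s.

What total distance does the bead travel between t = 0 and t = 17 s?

106 cm

Total distance travelled is ∫|v| dt — sum the magnitudes of each area piece.
0–1 s: |6| × 1 = 6 cm
1–3 s: |-7| × 2 = 14 cm
3–7 s: |10| × 4 = 40 cm
7–13 s: |-1| × 6 = 6 cm
13–17 s: |-10| × 4 = 40 cm
Total distance = 106 cm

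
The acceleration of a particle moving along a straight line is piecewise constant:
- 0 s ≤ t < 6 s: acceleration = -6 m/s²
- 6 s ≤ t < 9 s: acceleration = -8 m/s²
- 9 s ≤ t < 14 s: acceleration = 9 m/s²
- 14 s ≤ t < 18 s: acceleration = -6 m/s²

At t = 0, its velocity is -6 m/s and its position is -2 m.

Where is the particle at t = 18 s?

-657.5 m

On each constant-a segment, Δv = aΔt and Δx = v₀Δt + ½aΔt²; chain segment to segment.
0–6 s: v starts -6 m/s; Δx = -6·6 + ½·-6·6² = -144 m; v ends -42 m/s.
6–9 s: v starts -42 m/s; Δx = -42·3 + ½·-8·3² = -162 m; v ends -66 m/s.
9–14 s: v starts -66 m/s; Δx = -66·5 + ½·9·5² = -217.5 m; v ends -21 m/s.
14–18 s: v starts -21 m/s; Δx = -21·4 + ½·-6·4² = -132 m; v ends -45 m/s.
x(18) = -2 + Σ Δx = -657.5 m.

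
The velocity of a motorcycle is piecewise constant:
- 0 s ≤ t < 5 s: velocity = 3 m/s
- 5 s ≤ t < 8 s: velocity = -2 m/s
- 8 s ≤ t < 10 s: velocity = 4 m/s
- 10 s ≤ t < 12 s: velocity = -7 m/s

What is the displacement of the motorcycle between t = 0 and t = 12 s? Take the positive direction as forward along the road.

3 m

Displacement is the signed area under the v-t curve.
0–5 s: 3 × 5 = 15 m
5–8 s: -2 × 3 = -6 m
8–10 s: 4 × 2 = 8 m
10–12 s: -7 × 2 = -14 m
Net displacement = 3 m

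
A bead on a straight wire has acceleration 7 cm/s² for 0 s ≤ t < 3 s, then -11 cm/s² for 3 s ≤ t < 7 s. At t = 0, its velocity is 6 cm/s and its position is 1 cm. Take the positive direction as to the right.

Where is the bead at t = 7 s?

70.5 cm

On each constant-a segment, Δv = aΔt and Δx = v₀Δt + ½aΔt²; chain segment to segment.
0–3 s: v starts 6 cm/s; Δx = 6·3 + ½·7·3² = 49.5 cm; v ends 27 cm/s.
3–7 s: v starts 27 cm/s; Δx = 27·4 + ½·-11·4² = 20 cm; v ends -17 cm/s.
x(7) = 1 + Σ Δx = 70.5 cm.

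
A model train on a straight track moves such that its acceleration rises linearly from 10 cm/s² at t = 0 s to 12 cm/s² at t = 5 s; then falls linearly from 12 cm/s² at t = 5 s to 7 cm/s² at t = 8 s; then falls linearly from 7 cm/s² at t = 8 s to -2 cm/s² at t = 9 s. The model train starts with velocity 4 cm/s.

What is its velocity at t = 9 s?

Δv equals the area under the a-t graph; then v = v₀ + Δv.
0–5 s: ½(10 + 12)(5) = 55 cm/s
5–8 s: ½(12 + 7)(3) = 28.5 cm/s
8–9 s: ½(7 + -2)(1) = 2.5 cm/s
Δv = 86 cm/s, so v(9) = 4 + (86) = 90 cm/s.

90 cm/s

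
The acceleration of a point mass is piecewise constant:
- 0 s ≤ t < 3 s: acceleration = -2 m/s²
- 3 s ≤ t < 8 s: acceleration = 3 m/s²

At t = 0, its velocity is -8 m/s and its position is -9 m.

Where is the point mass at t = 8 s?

On each constant-a segment, Δv = aΔt and Δx = v₀Δt + ½aΔt²; chain segment to segment.
0–3 s: v starts -8 m/s; Δx = -8·3 + ½·-2·3² = -33 m; v ends -14 m/s.
3–8 s: v starts -14 m/s; Δx = -14·5 + ½·3·5² = -32.5 m; v ends 1 m/s.
x(8) = -9 + Σ Δx = -74.5 m.

-74.5 m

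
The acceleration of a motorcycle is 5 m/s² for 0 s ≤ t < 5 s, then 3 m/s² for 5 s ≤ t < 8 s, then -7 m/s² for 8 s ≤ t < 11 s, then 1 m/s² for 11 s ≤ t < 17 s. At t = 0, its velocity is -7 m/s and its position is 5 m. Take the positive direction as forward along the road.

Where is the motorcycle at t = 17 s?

On each constant-a segment, Δv = aΔt and Δx = v₀Δt + ½aΔt²; chain segment to segment.
0–5 s: v starts -7 m/s; Δx = -7·5 + ½·5·5² = 27.5 m; v ends 18 m/s.
5–8 s: v starts 18 m/s; Δx = 18·3 + ½·3·3² = 67.5 m; v ends 27 m/s.
8–11 s: v starts 27 m/s; Δx = 27·3 + ½·-7·3² = 49.5 m; v ends 6 m/s.
11–17 s: v starts 6 m/s; Δx = 6·6 + ½·1·6² = 54 m; v ends 12 m/s.
x(17) = 5 + Σ Δx = 203.5 m.

203.5 m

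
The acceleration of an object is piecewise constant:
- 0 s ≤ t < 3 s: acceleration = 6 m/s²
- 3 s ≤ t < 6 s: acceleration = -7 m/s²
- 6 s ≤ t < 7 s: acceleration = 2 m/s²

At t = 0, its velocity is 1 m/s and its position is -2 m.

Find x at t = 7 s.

52.5 m

On each constant-a segment, Δv = aΔt and Δx = v₀Δt + ½aΔt²; chain segment to segment.
0–3 s: v starts 1 m/s; Δx = 1·3 + ½·6·3² = 30 m; v ends 19 m/s.
3–6 s: v starts 19 m/s; Δx = 19·3 + ½·-7·3² = 25.5 m; v ends -2 m/s.
6–7 s: v starts -2 m/s; Δx = -2·1 + ½·2·1² = -1 m; v ends 0 m/s.
x(7) = -2 + Σ Δx = 52.5 m.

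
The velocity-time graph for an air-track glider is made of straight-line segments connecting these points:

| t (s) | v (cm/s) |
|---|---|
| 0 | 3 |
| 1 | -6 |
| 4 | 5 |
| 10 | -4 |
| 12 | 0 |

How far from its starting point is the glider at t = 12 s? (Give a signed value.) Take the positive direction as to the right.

Net displacement equals the area under the velocity-time graph (areas below the axis count negative).
0–1 s: ½(3 + -6)(1) = -1.5 cm
1–4 s: ½(-6 + 5)(3) = -1.5 cm
4–10 s: ½(5 + -4)(6) = 3 cm
10–12 s: ½(-4 + 0)(2) = -4 cm
Net displacement = -4 cm

-4 cm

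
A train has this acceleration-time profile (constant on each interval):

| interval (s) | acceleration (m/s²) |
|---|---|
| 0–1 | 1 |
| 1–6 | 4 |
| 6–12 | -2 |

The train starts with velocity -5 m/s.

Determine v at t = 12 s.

4 m/s

Δv equals the area under the a-t graph; then v = v₀ + Δv.
0–1 s: 1 × 1 = 1 m/s
1–6 s: 4 × 5 = 20 m/s
6–12 s: -2 × 6 = -12 m/s
Δv = 9 m/s, so v(12) = -5 + (9) = 4 m/s.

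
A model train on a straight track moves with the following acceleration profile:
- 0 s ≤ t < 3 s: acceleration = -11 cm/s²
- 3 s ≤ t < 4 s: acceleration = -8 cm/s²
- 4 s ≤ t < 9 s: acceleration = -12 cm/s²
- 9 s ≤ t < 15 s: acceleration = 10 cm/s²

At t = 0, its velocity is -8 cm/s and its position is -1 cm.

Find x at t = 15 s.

On each constant-a segment, Δv = aΔt and Δx = v₀Δt + ½aΔt²; chain segment to segment.
0–3 s: v starts -8 cm/s; Δx = -8·3 + ½·-11·3² = -73.5 cm; v ends -41 cm/s.
3–4 s: v starts -41 cm/s; Δx = -41·1 + ½·-8·1² = -45 cm; v ends -49 cm/s.
4–9 s: v starts -49 cm/s; Δx = -49·5 + ½·-12·5² = -395 cm; v ends -109 cm/s.
9–15 s: v starts -109 cm/s; Δx = -109·6 + ½·10·6² = -474 cm; v ends -49 cm/s.
x(15) = -1 + Σ Δx = -988.5 cm.

-988.5 cm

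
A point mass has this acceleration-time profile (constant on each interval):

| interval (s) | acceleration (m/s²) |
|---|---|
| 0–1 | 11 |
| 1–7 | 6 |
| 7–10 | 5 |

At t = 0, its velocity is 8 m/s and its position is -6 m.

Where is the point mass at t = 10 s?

On each constant-a segment, Δv = aΔt and Δx = v₀Δt + ½aΔt²; chain segment to segment.
0–1 s: v starts 8 m/s; Δx = 8·1 + ½·11·1² = 13.5 m; v ends 19 m/s.
1–7 s: v starts 19 m/s; Δx = 19·6 + ½·6·6² = 222 m; v ends 55 m/s.
7–10 s: v starts 55 m/s; Δx = 55·3 + ½·5·3² = 187.5 m; v ends 70 m/s.
x(10) = -6 + Σ Δx = 417 m.

417 m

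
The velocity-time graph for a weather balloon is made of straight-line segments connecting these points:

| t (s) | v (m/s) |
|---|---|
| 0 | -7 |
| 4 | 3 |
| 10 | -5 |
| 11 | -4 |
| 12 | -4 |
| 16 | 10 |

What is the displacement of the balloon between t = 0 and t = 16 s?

-10.5 m

Net displacement equals the area under the velocity-time graph (areas below the axis count negative).
0–4 s: ½(-7 + 3)(4) = -8 m
4–10 s: ½(3 + -5)(6) = -6 m
10–11 s: ½(-5 + -4)(1) = -4.5 m
11–12 s: -4 × 1 = -4 m
12–16 s: ½(-4 + 10)(4) = 12 m
Net displacement = -10.5 m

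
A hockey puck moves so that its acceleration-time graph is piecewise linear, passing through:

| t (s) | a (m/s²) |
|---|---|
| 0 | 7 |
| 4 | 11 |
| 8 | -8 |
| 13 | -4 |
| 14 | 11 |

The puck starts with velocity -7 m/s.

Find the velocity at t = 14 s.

8.5 m/s

Δv equals the area under the a-t graph; then v = v₀ + Δv.
0–4 s: ½(7 + 11)(4) = 36 m/s
4–8 s: ½(11 + -8)(4) = 6 m/s
8–13 s: ½(-8 + -4)(5) = -30 m/s
13–14 s: ½(-4 + 11)(1) = 3.5 m/s
Δv = 15.5 m/s, so v(14) = -7 + (15.5) = 8.5 m/s.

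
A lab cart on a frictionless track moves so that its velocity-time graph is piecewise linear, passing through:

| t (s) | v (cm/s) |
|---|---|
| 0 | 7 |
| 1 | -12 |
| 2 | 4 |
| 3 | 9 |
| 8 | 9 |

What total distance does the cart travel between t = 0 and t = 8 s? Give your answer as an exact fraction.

Total distance travelled is ∫|v| dt — sum the magnitudes of each area piece.
0–1 s: v = 0 at t = 7/19 s; triangle areas 49/38 + 72/19 = 193/38 cm
1–2 s: v = 0 at t = 1.75 s; triangle areas 4.5 + 0.5 = 5 cm
2–3 s: |½(4 + 9)(1)| = 6.5 cm
3–8 s: |9| × 5 = 45 cm
Total distance = 1170/19 cm

1170/19 cm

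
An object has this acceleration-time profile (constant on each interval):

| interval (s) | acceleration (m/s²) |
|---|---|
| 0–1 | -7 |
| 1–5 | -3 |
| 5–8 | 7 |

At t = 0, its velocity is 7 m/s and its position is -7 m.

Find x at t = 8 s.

-32 m

On each constant-a segment, Δv = aΔt and Δx = v₀Δt + ½aΔt²; chain segment to segment.
0–1 s: v starts 7 m/s; Δx = 7·1 + ½·-7·1² = 3.5 m; v ends 0 m/s.
1–5 s: v starts 0 m/s; Δx = 0·4 + ½·-3·4² = -24 m; v ends -12 m/s.
5–8 s: v starts -12 m/s; Δx = -12·3 + ½·7·3² = -4.5 m; v ends 9 m/s.
x(8) = -7 + Σ Δx = -32 m.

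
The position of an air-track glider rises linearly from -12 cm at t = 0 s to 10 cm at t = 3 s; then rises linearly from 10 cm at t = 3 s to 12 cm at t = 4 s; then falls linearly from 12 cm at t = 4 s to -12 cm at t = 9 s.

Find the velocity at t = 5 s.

Velocity is the slope of the x-t graph on 4–9 s: (-12 − 12)/(9 − 4) = -4.8 cm/s.

-4.8 cm/s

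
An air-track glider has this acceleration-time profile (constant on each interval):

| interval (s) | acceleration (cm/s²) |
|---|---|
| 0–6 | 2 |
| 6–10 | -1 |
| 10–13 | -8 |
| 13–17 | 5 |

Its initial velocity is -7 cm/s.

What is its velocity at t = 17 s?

-3 cm/s

Δv equals the area under the a-t graph; then v = v₀ + Δv.
0–6 s: 2 × 6 = 12 cm/s
6–10 s: -1 × 4 = -4 cm/s
10–13 s: -8 × 3 = -24 cm/s
13–17 s: 5 × 4 = 20 cm/s
Δv = 4 cm/s, so v(17) = -7 + (4) = -3 cm/s.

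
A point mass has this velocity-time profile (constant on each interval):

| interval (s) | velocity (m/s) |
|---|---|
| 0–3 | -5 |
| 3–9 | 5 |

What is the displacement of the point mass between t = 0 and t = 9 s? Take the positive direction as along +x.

Net displacement equals the area under the velocity-time graph (areas below the axis count negative).
0–3 s: -5 × 3 = -15 m
3–9 s: 5 × 6 = 30 m
Net displacement = 15 m

15 m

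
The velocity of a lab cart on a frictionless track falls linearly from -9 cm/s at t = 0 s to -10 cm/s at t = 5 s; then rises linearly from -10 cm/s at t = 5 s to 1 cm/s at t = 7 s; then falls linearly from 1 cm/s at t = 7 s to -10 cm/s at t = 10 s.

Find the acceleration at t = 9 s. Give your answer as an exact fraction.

-11/3 cm/s²

Acceleration is the slope of the v-t graph on 7–10 s: (-10 − 1)/(10 − 7) = -11/3 cm/s².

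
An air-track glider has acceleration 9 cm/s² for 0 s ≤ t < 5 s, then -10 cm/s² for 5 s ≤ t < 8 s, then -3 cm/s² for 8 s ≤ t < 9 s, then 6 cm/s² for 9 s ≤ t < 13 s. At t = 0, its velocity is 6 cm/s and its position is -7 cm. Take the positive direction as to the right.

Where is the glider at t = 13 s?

383 cm

On each constant-a segment, Δv = aΔt and Δx = v₀Δt + ½aΔt²; chain segment to segment.
0–5 s: v starts 6 cm/s; Δx = 6·5 + ½·9·5² = 142.5 cm; v ends 51 cm/s.
5–8 s: v starts 51 cm/s; Δx = 51·3 + ½·-10·3² = 108 cm; v ends 21 cm/s.
8–9 s: v starts 21 cm/s; Δx = 21·1 + ½·-3·1² = 19.5 cm; v ends 18 cm/s.
9–13 s: v starts 18 cm/s; Δx = 18·4 + ½·6·4² = 120 cm; v ends 42 cm/s.
x(13) = -7 + Σ Δx = 383 cm.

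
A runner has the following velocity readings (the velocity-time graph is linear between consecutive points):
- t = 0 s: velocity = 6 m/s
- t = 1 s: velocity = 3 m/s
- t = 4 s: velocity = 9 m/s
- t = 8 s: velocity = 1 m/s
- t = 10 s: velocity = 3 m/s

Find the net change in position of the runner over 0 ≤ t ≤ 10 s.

Displacement is the signed area under the v-t curve.
0–1 s: ½(6 + 3)(1) = 4.5 m
1–4 s: ½(3 + 9)(3) = 18 m
4–8 s: ½(9 + 1)(4) = 20 m
8–10 s: ½(1 + 3)(2) = 4 m
Net displacement = 46.5 m

46.5 m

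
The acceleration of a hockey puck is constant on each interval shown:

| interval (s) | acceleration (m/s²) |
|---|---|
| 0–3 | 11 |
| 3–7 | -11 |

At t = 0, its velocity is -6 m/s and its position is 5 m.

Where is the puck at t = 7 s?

56.5 m

On each constant-a segment, Δv = aΔt and Δx = v₀Δt + ½aΔt²; chain segment to segment.
0–3 s: v starts -6 m/s; Δx = -6·3 + ½·11·3² = 31.5 m; v ends 27 m/s.
3–7 s: v starts 27 m/s; Δx = 27·4 + ½·-11·4² = 20 m; v ends -17 m/s.
x(7) = 5 + Σ Δx = 56.5 m.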